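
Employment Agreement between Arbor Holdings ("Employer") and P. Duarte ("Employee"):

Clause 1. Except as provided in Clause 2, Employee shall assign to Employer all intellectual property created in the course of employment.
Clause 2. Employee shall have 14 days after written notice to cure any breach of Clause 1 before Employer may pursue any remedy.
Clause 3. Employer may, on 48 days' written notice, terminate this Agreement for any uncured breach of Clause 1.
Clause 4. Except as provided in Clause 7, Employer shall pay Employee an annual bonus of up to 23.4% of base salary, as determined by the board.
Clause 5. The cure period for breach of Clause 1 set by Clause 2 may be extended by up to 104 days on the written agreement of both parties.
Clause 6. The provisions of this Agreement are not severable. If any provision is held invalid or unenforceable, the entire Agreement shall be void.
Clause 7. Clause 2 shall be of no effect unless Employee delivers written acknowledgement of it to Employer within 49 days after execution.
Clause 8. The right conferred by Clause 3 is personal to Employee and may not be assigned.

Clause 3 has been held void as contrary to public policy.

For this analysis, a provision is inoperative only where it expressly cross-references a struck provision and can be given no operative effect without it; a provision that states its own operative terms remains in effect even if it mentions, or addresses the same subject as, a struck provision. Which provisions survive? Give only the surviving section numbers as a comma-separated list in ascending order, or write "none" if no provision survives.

Clause 3 is struck. Clause 8 merely fixes the non-assignment of Clause 3; with Clause 3 gone it has nothing to operate on and falls away. Clause 6 provides that the Agreement is not severable, so the invalidity of any one provision voids the entire Agreement. No provision of the Agreement survives.

none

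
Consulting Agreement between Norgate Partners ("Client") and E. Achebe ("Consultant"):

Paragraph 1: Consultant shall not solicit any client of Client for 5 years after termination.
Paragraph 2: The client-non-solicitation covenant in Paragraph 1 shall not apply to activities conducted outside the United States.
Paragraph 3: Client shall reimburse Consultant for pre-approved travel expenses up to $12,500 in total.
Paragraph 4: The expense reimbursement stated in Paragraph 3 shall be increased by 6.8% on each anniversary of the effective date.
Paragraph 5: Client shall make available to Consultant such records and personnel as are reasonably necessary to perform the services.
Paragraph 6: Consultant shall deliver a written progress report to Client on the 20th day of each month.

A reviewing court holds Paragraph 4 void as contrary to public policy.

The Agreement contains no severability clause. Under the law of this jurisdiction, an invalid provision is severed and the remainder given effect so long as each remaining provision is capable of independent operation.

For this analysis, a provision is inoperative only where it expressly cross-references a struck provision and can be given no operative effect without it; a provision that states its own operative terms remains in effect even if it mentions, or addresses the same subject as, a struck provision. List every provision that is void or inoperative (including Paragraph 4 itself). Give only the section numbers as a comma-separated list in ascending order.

4

Paragraph 4 is struck. Nothing else in the Agreement is defined by reference to Paragraph 4. Under the stated default rule, only provisions that cannot operate independently fall away; the rest are enforced. Paragraph 1, Paragraph 2, Paragraph 3, Paragraph 5, and Paragraph 6 remain in effect.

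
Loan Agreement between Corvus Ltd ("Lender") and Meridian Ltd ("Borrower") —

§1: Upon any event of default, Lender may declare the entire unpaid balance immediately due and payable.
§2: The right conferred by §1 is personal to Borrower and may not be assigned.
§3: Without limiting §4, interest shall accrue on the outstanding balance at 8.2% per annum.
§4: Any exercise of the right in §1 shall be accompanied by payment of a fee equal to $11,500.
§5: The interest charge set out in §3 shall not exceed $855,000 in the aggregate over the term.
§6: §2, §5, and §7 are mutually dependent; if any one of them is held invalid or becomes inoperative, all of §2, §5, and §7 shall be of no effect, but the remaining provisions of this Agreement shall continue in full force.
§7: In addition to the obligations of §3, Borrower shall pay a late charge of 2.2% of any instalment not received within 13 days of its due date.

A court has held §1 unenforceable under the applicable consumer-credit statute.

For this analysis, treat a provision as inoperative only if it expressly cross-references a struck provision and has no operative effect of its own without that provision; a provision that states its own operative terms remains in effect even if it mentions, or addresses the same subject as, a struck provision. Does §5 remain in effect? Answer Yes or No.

No

§1 is struck. §2 merely fixes the non-assignment of §1; with §1 gone it has nothing to operate on and falls away. §4 merely fixes the exercise fee for §1; with §1 gone it has nothing to operate on and falls away. §3 mentions §4 but its own obligation stands independently of §4, so §3 is not affected. §6 declares §2, §5, and §7 mutually dependent; since one of them has fallen, all of them are of no effect. That brings down §5 and §7 as well. The remainder continues in force under §6. §3 and §6 remain in effect. §5 is among the inoperative provisions, so the answer is no.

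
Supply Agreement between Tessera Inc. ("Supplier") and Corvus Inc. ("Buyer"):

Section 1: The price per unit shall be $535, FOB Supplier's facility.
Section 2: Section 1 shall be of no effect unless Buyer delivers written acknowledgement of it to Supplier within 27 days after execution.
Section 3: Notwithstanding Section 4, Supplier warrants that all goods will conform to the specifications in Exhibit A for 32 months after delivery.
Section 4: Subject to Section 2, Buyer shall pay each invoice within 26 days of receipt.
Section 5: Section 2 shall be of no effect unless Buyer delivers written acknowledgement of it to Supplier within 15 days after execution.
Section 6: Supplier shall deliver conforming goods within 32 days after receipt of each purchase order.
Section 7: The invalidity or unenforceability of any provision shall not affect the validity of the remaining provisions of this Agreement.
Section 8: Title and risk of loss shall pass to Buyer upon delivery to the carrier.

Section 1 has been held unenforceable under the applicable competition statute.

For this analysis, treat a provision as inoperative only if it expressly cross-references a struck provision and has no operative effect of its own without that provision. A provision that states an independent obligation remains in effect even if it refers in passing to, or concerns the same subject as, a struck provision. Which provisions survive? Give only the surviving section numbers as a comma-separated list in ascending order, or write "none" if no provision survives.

Section 1 is struck. The only function of Section 2 is the acknowledgement condition for Section 1, so it cannot stand once Section 1 is removed. Section 5 has no operative effect of its own apart from Section 2 and is therefore inoperative. Although Section 4 refers to Section 2, its operative terms do not depend on Section 2, so it remains in effect. Section 7 is a severability clause and preserves every provision that can still be given independent effect. Section 3, Section 4, Section 6, Section 7, and Section 8 remain in effect.

3, 4, 6, 7, 8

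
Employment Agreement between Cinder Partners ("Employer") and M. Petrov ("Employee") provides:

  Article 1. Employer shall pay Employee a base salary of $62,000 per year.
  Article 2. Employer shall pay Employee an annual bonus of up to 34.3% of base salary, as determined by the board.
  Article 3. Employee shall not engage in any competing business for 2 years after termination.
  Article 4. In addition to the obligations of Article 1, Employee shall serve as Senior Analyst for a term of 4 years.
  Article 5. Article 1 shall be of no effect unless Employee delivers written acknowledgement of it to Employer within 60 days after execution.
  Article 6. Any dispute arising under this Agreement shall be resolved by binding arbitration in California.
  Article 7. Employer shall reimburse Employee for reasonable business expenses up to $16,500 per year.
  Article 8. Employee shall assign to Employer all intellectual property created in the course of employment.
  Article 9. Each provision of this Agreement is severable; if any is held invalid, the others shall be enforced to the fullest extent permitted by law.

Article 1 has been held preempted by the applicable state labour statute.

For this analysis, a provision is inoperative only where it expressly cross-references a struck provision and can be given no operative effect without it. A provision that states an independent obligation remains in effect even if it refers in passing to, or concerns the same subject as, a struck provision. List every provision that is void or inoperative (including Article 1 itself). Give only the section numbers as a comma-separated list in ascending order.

Article 1 is struck. The only function of Article 5 is the acknowledgement condition for Article 1, so it cannot stand once Article 1 is removed. Article 4 mentions Article 1 but its own obligation stands independently of Article 1, so Article 4 is not affected. Under the severability clause in Article 9, the remaining provisions continue in force. The provisions still in force are Article 2, Article 3, Article 4, Article 6, Article 7, Article 8, and Article 9.

1, 5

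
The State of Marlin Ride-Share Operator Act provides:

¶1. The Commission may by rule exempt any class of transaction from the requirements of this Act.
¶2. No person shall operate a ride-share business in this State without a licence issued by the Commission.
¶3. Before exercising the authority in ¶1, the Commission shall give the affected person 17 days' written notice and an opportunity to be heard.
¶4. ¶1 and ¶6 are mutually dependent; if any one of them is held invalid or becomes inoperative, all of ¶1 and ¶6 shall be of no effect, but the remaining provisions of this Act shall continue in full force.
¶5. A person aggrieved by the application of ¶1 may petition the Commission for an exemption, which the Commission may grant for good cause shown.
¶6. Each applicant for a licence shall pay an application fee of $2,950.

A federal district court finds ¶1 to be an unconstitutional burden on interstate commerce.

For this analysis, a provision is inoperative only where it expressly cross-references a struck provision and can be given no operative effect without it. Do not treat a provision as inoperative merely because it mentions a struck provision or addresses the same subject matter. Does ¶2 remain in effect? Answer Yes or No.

Yes

¶1 is struck. ¶3 merely fixes the notice-and-hearing requirement for ¶1; with ¶1 gone it has nothing to operate on and falls away. ¶5 operates only by reference to ¶1, so it falls with ¶1. ¶4 declares ¶1 and ¶6 mutually dependent; since one of them has fallen, all of them are of no effect. That brings down ¶6 as well. The remainder continues in force under ¶4. That leaves ¶2 and ¶4 in effect. ¶2 is among the surviving provisions, so the answer is yes.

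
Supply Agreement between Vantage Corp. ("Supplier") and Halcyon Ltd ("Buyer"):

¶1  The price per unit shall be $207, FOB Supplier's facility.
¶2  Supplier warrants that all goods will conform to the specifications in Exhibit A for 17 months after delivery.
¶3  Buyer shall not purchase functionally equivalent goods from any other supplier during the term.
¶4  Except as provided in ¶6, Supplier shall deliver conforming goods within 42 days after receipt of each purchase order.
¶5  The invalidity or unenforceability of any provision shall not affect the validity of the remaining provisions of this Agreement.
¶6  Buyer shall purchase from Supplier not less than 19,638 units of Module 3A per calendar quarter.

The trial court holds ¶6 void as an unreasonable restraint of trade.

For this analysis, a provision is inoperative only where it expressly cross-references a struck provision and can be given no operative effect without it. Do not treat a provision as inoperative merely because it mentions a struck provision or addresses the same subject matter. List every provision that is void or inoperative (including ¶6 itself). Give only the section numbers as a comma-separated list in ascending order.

¶6 is struck. ¶4 mentions ¶6 but its own obligation stands independently of ¶6, so ¶4 is not affected. No other provision's operative terms depend on ¶6. Under the severability clause in ¶5, the remaining provisions continue in force. That leaves ¶1, ¶2, ¶3, ¶4, and ¶5 in effect.

6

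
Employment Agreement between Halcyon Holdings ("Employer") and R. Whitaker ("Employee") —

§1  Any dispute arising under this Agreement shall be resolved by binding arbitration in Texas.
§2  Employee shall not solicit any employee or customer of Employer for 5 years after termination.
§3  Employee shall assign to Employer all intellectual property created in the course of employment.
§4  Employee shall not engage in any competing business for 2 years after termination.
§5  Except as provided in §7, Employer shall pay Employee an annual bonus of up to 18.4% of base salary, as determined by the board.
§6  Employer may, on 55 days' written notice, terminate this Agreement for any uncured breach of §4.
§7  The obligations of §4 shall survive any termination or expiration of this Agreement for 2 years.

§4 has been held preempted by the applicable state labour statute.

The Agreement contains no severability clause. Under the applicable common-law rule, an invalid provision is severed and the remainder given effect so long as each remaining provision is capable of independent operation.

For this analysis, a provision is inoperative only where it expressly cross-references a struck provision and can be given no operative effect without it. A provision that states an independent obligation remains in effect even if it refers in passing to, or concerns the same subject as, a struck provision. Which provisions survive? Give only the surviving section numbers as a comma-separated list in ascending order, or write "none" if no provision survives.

1, 2, 3, 5

§4 is struck. §6 has no operative effect of its own apart from §4 and is therefore inoperative. §7 operates only by reference to §4, so it falls with §4. §5 mentions §7 but its own obligation stands independently of §7, so §5 is not affected. With no severability clause, the stated default rule severs what cannot stand and enforces each remaining provision that can operate on its own. The provisions still in force are §1, §2, §3, and §5.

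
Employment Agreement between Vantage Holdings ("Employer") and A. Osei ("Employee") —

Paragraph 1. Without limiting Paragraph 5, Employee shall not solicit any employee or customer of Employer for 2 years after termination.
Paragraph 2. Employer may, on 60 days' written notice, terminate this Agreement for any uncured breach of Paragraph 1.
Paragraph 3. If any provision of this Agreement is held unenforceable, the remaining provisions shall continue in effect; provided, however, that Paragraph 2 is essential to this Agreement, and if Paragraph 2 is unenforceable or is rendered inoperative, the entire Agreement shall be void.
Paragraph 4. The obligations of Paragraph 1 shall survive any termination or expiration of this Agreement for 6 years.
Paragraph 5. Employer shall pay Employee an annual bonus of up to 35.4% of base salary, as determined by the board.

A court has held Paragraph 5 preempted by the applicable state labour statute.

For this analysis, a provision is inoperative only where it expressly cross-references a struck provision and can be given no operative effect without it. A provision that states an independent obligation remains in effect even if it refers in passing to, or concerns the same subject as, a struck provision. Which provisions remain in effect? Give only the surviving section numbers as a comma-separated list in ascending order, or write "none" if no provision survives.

Paragraph 5 is struck. Although Paragraph 1 refers to Paragraph 5, its operative terms do not depend on Paragraph 5, so it remains in effect. No other provision's operative terms depend on Paragraph 5. Paragraph 3 makes Paragraph 2 an essential term, but Paragraph 2 is unaffected, so the severability proviso in Paragraph 3 preserves the remaining provisions. Paragraph 1, Paragraph 2, Paragraph 3, and Paragraph 4 remain in effect.

1, 2, 3, 4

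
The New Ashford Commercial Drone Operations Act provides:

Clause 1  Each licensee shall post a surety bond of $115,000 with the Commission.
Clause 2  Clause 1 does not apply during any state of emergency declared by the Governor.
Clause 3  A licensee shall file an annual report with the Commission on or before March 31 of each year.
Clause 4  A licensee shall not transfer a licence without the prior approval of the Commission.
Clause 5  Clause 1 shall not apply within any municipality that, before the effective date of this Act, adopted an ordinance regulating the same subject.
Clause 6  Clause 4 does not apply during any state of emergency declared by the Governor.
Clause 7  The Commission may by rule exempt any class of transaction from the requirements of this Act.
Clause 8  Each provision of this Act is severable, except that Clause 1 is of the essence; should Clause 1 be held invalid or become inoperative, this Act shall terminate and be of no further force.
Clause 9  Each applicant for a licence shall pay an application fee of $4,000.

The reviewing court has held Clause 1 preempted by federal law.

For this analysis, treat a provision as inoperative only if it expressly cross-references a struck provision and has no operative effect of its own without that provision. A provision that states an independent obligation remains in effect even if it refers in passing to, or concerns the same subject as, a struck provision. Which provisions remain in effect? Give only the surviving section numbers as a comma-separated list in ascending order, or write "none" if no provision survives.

none

Clause 1 is struck. Clause 2 has no operative effect of its own apart from Clause 1 and is therefore inoperative. Clause 5 has no operative effect of its own apart from Clause 1 and is therefore inoperative. Clause 8 makes Clause 1 an essential term, and Clause 1 is the provision held invalid; under Clause 8, the entire Act is therefore void. No provision of the Act survives.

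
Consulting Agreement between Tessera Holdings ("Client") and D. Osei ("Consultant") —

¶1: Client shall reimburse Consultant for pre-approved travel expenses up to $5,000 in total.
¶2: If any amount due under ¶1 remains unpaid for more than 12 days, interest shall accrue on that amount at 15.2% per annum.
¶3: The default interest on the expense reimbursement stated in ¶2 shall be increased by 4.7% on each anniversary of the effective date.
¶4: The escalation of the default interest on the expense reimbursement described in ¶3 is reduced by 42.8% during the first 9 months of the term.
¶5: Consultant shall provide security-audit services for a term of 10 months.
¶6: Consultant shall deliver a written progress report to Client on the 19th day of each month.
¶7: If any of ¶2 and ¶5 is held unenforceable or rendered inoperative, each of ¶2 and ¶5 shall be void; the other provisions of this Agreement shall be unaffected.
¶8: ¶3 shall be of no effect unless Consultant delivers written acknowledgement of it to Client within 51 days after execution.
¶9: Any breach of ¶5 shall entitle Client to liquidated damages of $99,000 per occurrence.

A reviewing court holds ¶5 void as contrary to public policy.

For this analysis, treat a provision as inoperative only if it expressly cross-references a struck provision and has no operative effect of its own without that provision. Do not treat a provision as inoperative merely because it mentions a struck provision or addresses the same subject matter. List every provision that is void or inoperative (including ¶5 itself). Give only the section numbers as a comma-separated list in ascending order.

2, 3, 4, 5, 8, 9

¶5 is struck. The whole of ¶9 is the liquidated-damages amount, defined by reference to ¶5, so ¶9 cannot stand once ¶5 is removed. ¶7 declares ¶2 and ¶5 mutually dependent; since one of them has fallen, all of them are of no effect. That brings down ¶2 as well. ¶3, ¶4, and ¶8 in turn depend solely on a provision now struck and likewise fall. The remainder continues in force under ¶7. That leaves ¶1, ¶6, and ¶7 in effect.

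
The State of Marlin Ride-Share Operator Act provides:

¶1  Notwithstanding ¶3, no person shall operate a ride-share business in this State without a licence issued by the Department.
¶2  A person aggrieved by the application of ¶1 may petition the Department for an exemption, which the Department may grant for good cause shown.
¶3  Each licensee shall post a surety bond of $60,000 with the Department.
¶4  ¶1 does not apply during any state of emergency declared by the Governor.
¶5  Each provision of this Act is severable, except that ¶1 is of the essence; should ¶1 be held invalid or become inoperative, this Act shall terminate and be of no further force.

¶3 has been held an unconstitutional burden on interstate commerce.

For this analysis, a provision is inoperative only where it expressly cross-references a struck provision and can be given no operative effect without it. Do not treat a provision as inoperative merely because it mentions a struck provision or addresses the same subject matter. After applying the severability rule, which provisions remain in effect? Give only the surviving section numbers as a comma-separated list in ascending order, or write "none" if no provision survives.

1, 2, 4, 5

¶3 is struck. ¶1 mentions ¶3 but its own obligation stands independently of ¶3, so ¶1 is not affected. No other provision's operative terms depend on ¶3. ¶5 makes ¶1 an essential term, but ¶1 is unaffected, so the severability proviso in ¶5 preserves the remaining provisions. That leaves ¶1, ¶2, ¶4, and ¶5 in effect.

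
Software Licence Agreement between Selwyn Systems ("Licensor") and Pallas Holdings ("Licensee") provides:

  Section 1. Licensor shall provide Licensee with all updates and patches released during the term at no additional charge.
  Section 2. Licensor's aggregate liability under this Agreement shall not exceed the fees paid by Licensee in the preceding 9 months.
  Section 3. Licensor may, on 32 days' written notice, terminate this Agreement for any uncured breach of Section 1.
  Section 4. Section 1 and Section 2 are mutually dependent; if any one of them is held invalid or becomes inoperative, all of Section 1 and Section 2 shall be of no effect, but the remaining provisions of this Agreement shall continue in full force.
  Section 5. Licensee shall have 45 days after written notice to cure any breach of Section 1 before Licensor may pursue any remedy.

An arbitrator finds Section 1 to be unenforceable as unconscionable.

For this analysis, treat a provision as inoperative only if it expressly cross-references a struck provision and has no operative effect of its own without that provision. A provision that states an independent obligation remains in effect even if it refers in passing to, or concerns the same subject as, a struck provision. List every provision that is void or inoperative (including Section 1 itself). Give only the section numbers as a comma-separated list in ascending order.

Section 1 is struck. Section 3 operates only by reference to Section 1, so it falls with Section 1. Section 5 has no operative effect of its own apart from Section 1 and is therefore inoperative. Section 4 declares Section 1 and Section 2 mutually dependent; since one of them has fallen, all of them are of no effect. That brings down Section 2 as well. The remainder continues in force under Section 4. Only Section 4 remains in effect.

1, 2, 3, 5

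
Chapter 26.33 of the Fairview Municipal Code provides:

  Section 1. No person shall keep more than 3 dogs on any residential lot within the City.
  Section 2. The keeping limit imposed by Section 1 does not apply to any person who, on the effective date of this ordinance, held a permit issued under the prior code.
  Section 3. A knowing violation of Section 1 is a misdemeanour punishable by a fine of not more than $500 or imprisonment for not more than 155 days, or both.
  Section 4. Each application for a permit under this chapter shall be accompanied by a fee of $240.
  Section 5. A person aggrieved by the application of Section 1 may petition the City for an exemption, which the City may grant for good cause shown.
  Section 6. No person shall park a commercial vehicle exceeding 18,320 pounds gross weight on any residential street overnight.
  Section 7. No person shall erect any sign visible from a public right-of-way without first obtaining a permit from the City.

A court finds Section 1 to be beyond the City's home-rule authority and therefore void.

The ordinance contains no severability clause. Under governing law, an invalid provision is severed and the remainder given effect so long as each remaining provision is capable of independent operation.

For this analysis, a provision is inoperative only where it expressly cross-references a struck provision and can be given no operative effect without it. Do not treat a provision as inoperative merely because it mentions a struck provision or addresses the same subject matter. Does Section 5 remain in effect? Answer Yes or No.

Section 1 is struck. The only function of Section 2 is the grandfather exemption from Section 1, so it cannot stand once Section 1 is removed. The only function of Section 3 is the criminal penalty for violating Section 1, so it cannot stand once Section 1 is removed. The only function of Section 5 is the exemption procedure for Section 1, so it cannot stand once Section 1 is removed. With no severability clause, the stated default rule severs what cannot stand and enforces each remaining provision that can operate on its own. Section 4, Section 6, and Section 7 remain in effect. Section 5 is among the inoperative provisions, so the answer is no.

No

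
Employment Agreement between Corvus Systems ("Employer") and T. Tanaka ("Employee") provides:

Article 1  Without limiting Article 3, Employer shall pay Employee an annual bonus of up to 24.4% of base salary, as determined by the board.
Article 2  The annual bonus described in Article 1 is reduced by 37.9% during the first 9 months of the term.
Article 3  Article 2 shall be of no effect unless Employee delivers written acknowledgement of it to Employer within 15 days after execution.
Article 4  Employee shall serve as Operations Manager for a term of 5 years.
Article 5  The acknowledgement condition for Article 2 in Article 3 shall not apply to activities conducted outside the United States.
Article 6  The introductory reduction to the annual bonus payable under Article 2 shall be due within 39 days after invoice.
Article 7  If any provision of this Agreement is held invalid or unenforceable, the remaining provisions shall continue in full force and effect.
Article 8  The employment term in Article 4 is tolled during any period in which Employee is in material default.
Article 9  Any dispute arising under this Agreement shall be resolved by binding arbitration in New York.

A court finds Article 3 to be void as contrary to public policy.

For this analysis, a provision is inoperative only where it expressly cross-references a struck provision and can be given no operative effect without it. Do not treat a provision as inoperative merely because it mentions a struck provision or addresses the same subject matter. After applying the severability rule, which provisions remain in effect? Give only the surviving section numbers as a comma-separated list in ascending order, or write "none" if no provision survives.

1, 2, 4, 6, 7, 8, 9

Article 3 is struck. Article 5 operates only by reference to Article 3, so it falls with Article 3. Article 1 mentions Article 3 but its own obligation stands independently of Article 3, so Article 1 is not affected. Article 7 is a severability clause and preserves every provision that can still be given independent effect. The provisions still in force are Article 1, Article 2, Article 4, Article 6, Article 7, Article 8, and Article 9.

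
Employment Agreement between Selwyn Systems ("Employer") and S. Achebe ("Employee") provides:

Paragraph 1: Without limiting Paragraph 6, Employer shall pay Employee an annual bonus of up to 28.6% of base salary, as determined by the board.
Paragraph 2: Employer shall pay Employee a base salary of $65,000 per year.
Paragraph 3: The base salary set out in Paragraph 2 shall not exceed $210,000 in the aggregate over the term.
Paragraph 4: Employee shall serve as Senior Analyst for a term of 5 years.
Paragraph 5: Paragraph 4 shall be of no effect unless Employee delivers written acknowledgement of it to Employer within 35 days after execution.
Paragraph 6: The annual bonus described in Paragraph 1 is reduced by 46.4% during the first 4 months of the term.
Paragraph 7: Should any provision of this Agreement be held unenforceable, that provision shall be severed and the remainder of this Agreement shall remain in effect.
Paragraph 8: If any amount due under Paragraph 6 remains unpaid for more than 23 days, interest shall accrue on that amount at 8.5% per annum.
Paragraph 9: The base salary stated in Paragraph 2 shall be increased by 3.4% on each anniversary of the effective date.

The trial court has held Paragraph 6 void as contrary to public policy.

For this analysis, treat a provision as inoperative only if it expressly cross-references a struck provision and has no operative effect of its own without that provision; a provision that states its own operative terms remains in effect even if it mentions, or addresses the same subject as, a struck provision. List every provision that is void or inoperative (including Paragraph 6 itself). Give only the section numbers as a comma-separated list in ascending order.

6, 8

Paragraph 6 is struck. Paragraph 8 operates only by reference to Paragraph 6, so it falls with Paragraph 6. Although Paragraph 1 refers to Paragraph 6, its operative terms do not depend on Paragraph 6, so it remains in effect. Under the severability clause in Paragraph 7, the remaining provisions continue in force. The provisions still in force are Paragraph 1, Paragraph 2, Paragraph 3, Paragraph 4, Paragraph 5, Paragraph 7, and Paragraph 9.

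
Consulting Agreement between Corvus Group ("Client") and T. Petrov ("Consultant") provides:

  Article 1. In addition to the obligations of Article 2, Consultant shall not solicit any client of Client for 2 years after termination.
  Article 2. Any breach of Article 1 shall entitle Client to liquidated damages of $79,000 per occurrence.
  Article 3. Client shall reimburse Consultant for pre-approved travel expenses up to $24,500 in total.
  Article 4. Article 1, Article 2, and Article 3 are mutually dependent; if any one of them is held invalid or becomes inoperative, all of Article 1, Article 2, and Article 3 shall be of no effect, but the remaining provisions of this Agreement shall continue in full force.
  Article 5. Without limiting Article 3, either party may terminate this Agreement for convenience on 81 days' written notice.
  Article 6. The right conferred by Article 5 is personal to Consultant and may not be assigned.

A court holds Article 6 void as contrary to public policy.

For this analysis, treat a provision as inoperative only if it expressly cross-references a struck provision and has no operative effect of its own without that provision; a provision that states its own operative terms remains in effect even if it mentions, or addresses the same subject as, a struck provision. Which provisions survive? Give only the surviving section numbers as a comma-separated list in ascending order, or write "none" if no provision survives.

1, 2, 3, 4, 5

Article 6 is struck. Nothing else in the Agreement is defined by reference to Article 6. Article 4 ties Article 1, Article 2, and Article 3 together, but none of those is affected here; the remaining provisions continue in force under Article 4. That leaves Article 1, Article 2, Article 3, Article 4, and Article 5 in effect.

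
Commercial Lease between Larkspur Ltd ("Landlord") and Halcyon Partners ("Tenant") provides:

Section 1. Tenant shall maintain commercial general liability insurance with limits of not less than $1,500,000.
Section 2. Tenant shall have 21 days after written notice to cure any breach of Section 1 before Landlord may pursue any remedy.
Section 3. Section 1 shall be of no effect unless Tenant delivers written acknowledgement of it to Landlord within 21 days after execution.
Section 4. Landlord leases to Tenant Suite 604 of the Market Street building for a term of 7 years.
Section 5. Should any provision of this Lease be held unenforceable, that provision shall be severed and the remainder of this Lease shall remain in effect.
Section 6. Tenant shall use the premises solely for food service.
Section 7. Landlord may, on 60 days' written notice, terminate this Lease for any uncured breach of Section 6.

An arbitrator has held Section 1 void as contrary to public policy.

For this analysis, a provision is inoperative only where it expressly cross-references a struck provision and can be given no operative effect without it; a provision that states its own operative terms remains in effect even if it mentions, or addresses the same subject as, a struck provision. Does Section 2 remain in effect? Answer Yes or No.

Section 1 is struck. The only function of Section 2 is the cure period for breach of Section 1, so it cannot stand once Section 1 is removed. Section 3 operates only by reference to Section 1, so it falls with Section 1. Section 5 is a severability clause and preserves every provision that can still be given independent effect. Section 4, Section 5, Section 6, and Section 7 remain in effect. Section 2 is among the inoperative provisions, so the answer is no.

No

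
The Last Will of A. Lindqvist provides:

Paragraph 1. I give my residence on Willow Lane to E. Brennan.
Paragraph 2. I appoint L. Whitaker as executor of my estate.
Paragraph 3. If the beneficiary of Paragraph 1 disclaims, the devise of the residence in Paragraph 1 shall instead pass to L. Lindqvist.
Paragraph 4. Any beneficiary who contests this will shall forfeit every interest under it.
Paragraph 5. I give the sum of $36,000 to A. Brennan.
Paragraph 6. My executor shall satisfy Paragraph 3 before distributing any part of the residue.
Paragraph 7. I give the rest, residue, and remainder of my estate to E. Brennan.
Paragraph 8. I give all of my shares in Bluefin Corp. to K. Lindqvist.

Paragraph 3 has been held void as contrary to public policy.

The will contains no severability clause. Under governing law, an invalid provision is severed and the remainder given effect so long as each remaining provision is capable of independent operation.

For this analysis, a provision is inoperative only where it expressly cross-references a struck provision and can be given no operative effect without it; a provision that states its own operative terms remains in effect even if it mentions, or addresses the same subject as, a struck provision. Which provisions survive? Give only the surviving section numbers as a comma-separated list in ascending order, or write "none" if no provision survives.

Paragraph 3 is struck. Paragraph 6 merely fixes the priority direction for Paragraph 3; with Paragraph 3 gone it has nothing to operate on and falls away. Under the stated default rule, only provisions that cannot operate independently fall away; the rest are enforced. The provisions still in force are Paragraph 1, Paragraph 2, Paragraph 4, Paragraph 5, Paragraph 7, and Paragraph 8.

1, 2, 4, 5, 7, 8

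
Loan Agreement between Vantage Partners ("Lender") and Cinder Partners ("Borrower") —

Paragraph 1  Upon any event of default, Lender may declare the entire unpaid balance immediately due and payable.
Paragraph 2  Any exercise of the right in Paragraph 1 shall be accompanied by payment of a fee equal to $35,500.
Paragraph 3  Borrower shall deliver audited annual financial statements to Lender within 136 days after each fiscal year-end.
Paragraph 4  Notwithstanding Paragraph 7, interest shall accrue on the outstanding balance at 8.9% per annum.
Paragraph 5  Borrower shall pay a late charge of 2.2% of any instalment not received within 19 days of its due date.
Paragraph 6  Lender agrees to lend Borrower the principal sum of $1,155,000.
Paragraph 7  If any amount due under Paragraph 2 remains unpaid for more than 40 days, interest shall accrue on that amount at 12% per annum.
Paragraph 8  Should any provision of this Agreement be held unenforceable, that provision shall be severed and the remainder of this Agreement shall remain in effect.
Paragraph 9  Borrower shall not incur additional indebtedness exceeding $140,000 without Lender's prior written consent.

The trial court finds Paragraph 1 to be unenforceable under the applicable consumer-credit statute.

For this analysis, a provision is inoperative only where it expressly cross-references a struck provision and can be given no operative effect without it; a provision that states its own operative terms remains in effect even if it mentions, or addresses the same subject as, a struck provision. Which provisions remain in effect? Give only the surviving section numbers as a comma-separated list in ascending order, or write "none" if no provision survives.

3, 4, 5, 6, 8, 9

Paragraph 1 is struck. Paragraph 2 operates only by reference to Paragraph 1, so it falls with Paragraph 1. Paragraph 7 operates only by reference to Paragraph 2, so it falls with Paragraph 2. Although Paragraph 4 refers to Paragraph 7, its operative terms do not depend on Paragraph 7, so it remains in effect. Under the severability clause in Paragraph 8, the remaining provisions continue in force. Paragraph 3, Paragraph 4, Paragraph 5, Paragraph 6, Paragraph 8, and Paragraph 9 remain in effect.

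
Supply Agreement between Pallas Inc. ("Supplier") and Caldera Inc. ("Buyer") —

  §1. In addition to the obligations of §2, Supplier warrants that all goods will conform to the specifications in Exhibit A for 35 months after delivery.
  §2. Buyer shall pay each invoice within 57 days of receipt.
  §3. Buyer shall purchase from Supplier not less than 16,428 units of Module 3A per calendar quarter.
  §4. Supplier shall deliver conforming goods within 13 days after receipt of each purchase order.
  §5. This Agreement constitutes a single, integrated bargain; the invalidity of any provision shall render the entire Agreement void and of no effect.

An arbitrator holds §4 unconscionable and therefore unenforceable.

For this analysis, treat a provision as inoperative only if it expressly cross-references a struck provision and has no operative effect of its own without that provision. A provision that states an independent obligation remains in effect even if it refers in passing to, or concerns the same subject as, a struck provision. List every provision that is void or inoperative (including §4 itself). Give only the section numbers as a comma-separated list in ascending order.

§4 is struck. Nothing else in the Agreement is defined by reference to §4. §5 provides that the Agreement is not severable, so the invalidity of any one provision voids the entire Agreement. No provision of the Agreement survives.

1, 2, 3, 4, 5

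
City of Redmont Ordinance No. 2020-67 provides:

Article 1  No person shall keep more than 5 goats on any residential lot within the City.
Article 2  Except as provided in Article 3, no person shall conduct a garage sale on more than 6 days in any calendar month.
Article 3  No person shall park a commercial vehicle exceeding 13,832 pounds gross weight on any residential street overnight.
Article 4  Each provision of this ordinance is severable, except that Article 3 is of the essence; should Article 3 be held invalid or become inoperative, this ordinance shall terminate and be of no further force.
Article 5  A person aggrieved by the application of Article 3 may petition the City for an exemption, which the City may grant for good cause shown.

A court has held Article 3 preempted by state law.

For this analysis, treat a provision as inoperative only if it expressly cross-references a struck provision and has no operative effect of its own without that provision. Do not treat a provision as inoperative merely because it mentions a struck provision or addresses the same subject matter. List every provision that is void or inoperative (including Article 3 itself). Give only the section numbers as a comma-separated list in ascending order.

Article 3 is struck. Article 5 has no operative effect of its own apart from Article 3 and is therefore inoperative. Article 4 makes Article 3 an essential term, and Article 3 is the provision held invalid; under Article 4, the entire ordinance is therefore void. No provision of the ordinance survives.

1, 2, 3, 4, 5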